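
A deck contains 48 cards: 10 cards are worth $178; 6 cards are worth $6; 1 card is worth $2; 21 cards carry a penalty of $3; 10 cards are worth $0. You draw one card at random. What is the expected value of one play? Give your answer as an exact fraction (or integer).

E[payout] = (10/48)·178 + (6/48)·6 + (1/48)·2 + (21/48)·(-3) + (10/48)·0 = 585/16

585/16 dollars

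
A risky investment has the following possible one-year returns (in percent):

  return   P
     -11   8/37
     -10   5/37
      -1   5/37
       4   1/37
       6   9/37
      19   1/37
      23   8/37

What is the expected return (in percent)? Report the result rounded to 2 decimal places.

E[X] = (8/37)·(-11) + (5/37)·(-10) + (5/37)·(-1) + (1/37)·4 + (9/37)·6 + (1/37)·19 + (8/37)·23
     = 118/37 ≈ 3.19

3.19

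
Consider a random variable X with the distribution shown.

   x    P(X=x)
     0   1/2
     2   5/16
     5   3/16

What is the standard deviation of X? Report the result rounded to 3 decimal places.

1.870

E[X] = 25/16, E[X²] = 95/16
Var(X) = E[X²] − (E[X])² = 95/16 − 625/256 = 895/256
SD(X) = √(895/256) ≈ 1.870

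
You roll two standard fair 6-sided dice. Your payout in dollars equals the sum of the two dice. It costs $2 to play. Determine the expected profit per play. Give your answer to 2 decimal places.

$5.00

Distribution of the sum of the two dice: 2 w.p. 1/36, 3 w.p. 1/18, 4 w.p. 1/12, 5 w.p. 1/9, 6 w.p. 5/36, 7 w.p. 1/6, …
E[payout] = (1/36)·2 + (1/18)·3 + (1/12)·4 + (1/9)·5 + (5/36)·6 + (1/6)·7 + (5/36)·8 + (1/9)·9 + (1/12)·10 + (1/18)·11 + (1/36)·12 = 7
Expected profit = 7 − 2 = 5 ≈ $5.00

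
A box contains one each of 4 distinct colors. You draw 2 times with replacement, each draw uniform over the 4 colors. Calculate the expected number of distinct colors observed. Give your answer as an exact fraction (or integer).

7/4

Let Xⱼ=1 if type j appears at least once. P(Xⱼ=1) = 1 − ((4−1)/4)^2 = 7/16.
E[#distinct] = 4·7/16 = 7/4.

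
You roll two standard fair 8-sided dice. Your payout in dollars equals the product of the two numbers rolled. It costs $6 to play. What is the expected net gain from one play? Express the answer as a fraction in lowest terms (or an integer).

57/4 dollars

Distribution of the product of the two numbers rolled: 1 w.p. 1/64, 2 w.p. 1/32, 3 w.p. 1/32, 4 w.p. 3/64, 5 w.p. 1/32, 6 w.p. 1/16, …
E[payout] = (1/64)·1 + (1/32)·2 + (1/32)·3 + (3/64)·4 + (1/32)·5 + (1/16)·6 + (1/32)·7 + (1/16)·8 + (1/64)·9 + (1/32)·10 + (1/16)·12 + (1/32)·14 + (1/32)·15 + (3/64)·16 + (1/32)·18 + (1/32)·20 + (1/32)·21 + (1/16)·24 + (1/64)·25 + (1/32)·28 + (1/32)·30 + (1/32)·32 + (1/32)·35 + (1/64)·36 + (1/32)·40 + (1/32)·42 + (1/32)·48 + (1/64)·49 + (1/32)·56 + (1/64)·64 = 81/4
Expected profit = 81/4 − 6 = 57/4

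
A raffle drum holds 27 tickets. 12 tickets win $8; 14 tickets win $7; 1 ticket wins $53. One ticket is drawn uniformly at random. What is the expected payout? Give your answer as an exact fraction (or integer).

247/27 dollars

E[payout] = (12/27)·8 + (14/27)·7 + (1/27)·53 = 247/27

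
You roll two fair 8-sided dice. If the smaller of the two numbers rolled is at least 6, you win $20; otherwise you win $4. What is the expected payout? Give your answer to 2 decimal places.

E[payout] = (55/64)·4 + (9/64)·20 = 25/4
≈ $6.25

$6.25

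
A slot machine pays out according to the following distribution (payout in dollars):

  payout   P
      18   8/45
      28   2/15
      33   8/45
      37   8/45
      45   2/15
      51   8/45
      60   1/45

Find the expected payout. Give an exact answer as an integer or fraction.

322/9 dollars

E[X] = (8/45)·18 + (2/15)·28 + (8/45)·33 + (8/45)·37 + (2/15)·45 + (8/45)·51 + (1/45)·60
     = 322/9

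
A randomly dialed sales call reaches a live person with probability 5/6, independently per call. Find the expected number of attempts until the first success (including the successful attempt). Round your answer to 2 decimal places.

1.20

For a geometric distribution, E[trials] = 1/p = 1/(5/6) = 6/5.
≈ 1.20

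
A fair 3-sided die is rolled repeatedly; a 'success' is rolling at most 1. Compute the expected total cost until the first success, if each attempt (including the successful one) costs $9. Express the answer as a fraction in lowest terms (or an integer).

$27

E[#attempts] = 1/p = 3; E[cost] = 9·3 = 27.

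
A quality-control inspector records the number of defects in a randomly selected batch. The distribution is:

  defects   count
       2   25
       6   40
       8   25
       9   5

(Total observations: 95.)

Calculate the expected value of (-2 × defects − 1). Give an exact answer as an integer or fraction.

Total = 95, so P(defects=2) = 25/95, etc.
E[-2x-1] = (5/19)·(-5) + (8/19)·(-13) + (5/19)·(-17) + (1/19)·(-19)
     = -233/19

-233/19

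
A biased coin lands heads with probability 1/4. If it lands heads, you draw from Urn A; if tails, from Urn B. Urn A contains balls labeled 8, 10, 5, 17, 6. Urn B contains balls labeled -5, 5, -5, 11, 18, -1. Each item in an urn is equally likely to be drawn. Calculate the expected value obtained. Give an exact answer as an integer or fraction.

207/40

E[X | Urn A] = (8 + 10 + 5 + 17 + 6)/5 = 46/5
E[X | Urn B] = (-5 + 5 − 5 + 11 + 18 − 1)/6 = 23/6
E[X] = (1/4)·46/5 + (3/4)·23/6 = 207/40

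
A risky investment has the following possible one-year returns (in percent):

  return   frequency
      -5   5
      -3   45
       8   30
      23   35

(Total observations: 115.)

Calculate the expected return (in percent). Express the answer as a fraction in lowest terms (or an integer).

177/23

Total = 115, so P(return=-5) = 5/115, etc.
E[X] = (1/23)·(-5) + (9/23)·(-3) + (6/23)·8 + (7/23)·23
     = 177/23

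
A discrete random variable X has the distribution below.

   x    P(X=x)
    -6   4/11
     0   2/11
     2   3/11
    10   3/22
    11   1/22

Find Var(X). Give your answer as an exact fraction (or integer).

16101/484

E[X] = (4/11)·(-6) + (2/11)·0 + (3/11)·2 + (3/22)·10 + (1/22)·11 = 5/22
E[X²] = (4/11)·36 + (2/11)·0 + (3/11)·4 + (3/22)·100 + (1/22)·121 = 733/22
Var(X) = 733/22 − (5/22)² = 16101/484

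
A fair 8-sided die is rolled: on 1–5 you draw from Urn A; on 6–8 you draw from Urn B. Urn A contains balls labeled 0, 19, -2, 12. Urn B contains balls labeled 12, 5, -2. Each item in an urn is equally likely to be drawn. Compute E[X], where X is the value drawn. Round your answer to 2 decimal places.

6.41

E[X | Urn A] = (0 + 19 − 2 + 12)/4 = 29/4
E[X | Urn B] = (12 + 5 − 2)/3 = 5
E[X] = (5/8)·29/4 + (3/8)·5 = 205/32 ≈ 6.41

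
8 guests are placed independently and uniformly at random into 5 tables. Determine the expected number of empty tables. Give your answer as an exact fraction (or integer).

Let Xⱼ=1 if table j is empty. P(Xⱼ=1) = ((5-1)/5)^8 = 65536/390625.
By linearity, E[#empty] = 5·65536/390625 = 65536/78125.

65536/78125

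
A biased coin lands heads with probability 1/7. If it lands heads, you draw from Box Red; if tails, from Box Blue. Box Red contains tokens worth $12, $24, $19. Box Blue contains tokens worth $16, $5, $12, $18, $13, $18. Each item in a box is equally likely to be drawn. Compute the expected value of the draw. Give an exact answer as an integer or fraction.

43/3 dollars

E[X | Box Red] = (12 + 24 + 19)/3 = 55/3
E[X | Box Blue] = (16 + 5 + 12 + 18 + 13 + 18)/6 = 41/3
E[X] = (1/7)·55/3 + (6/7)·41/3 = 43/3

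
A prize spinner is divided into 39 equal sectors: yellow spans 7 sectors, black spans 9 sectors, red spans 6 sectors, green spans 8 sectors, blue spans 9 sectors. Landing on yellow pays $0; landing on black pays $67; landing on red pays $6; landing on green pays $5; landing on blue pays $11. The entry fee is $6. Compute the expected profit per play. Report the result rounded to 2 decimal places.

$13.95

E[payout] = (7/39)·0 + (9/39)·67 + (6/39)·6 + (8/39)·5 + (9/39)·11 = 778/39
Expected profit = 778/39 − 6 = 544/39 ≈ $13.95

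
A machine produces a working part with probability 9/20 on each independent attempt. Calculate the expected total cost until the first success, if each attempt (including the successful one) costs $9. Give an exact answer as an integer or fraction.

E[#attempts] = 1/p = 20/9; E[cost] = 9·20/9 = 20.

$20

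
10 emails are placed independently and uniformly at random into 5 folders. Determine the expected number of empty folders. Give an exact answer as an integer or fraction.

1048576/1953125

Let Xⱼ=1 if folder j is empty. P(Xⱼ=1) = ((5-1)/5)^10 = 1048576/9765625.
By linearity, E[#empty] = 5·1048576/9765625 = 1048576/1953125.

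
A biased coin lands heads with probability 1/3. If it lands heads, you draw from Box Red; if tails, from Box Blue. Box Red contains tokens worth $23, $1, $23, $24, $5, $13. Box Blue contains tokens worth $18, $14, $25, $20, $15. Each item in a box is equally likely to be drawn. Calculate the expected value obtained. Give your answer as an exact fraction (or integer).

1549/90 dollars

E[X | Box Red] = (23 + 1 + 23 + 24 + 5 + 13)/6 = 89/6
E[X | Box Blue] = (18 + 14 + 25 + 20 + 15)/5 = 92/5
E[X] = (1/3)·89/6 + (2/3)·92/5 = 1549/90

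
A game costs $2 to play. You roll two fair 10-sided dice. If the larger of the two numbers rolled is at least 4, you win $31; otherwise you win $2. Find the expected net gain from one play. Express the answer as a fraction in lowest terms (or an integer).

E[payout] = (9/100)·2 + (91/100)·31 = 2839/100
Expected profit = 2839/100 − 2 = 2639/100

2639/100 dollars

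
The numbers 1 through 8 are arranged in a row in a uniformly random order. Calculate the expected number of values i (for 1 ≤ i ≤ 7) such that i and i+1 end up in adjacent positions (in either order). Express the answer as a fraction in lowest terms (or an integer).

For each i ∈ {1,…,7}, let Xᵢ = 1 if i and i+1 are adjacent. P(Xᵢ=1) = 2·(8−1)!/8! = 2/8.
By linearity, E[ΣXᵢ] = (7)·(2/8) = 7/4.

7/4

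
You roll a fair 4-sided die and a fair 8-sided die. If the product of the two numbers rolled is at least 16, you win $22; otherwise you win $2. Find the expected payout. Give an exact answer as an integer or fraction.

61/8 dollars

E[payout] = (23/32)·2 + (9/32)·22 = 61/8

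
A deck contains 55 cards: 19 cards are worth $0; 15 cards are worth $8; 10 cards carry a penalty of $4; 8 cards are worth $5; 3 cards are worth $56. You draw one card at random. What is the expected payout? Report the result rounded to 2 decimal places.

$5.24

E[payout] = (19/55)·0 + (15/55)·8 + (10/55)·(-4) + (8/55)·5 + (3/55)·56 = 288/55
≈ $5.24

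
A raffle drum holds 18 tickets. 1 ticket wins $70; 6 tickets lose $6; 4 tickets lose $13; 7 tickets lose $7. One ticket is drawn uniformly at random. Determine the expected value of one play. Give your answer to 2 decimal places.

-$3.72

E[payout] = (1/18)·70 + (6/18)·(-6) + (4/18)·(-13) + (7/18)·(-7) = -67/18
≈ -$3.72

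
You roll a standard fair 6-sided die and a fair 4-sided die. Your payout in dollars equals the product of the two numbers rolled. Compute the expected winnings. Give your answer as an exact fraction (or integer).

35/4 dollars

Distribution of the product of the two numbers rolled: 1 w.p. 1/24, 2 w.p. 1/12, 3 w.p. 1/12, 4 w.p. 1/8, 5 w.p. 1/24, 6 w.p. 1/8, …
E[payout] = (1/24)·1 + (1/12)·2 + (1/12)·3 + (1/8)·4 + (1/24)·5 + (1/8)·6 + (1/12)·8 + (1/24)·9 + (1/24)·10 + (1/8)·12 + (1/24)·15 + (1/24)·16 + (1/24)·18 + (1/24)·20 + (1/24)·24 = 35/4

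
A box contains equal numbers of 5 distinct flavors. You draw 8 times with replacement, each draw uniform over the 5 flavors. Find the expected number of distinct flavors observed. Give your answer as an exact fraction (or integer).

325089/78125

Let Xⱼ=1 if type j appears at least once. P(Xⱼ=1) = 1 − ((5−1)/5)^8 = 325089/390625.
E[#distinct] = 5·325089/390625 = 325089/78125.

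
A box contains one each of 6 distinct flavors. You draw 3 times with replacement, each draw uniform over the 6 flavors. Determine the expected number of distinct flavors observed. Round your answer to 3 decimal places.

2.528

Let Xⱼ=1 if type j appears at least once. P(Xⱼ=1) = 1 − ((6−1)/6)^3 = 91/216.
E[#distinct] = 6·91/216 = 91/36.
≈ 2.528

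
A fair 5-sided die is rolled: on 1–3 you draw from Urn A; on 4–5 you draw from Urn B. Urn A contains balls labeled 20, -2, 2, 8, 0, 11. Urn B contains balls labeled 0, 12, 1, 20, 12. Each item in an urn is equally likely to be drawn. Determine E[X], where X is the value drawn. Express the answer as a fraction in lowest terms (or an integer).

15/2

E[X | Urn A] = (20 − 2 + 2 + 8 + 0 + 11)/6 = 13/2
E[X | Urn B] = (0 + 12 + 1 + 20 + 12)/5 = 9
E[X] = (3/5)·13/2 + (2/5)·9 = 15/2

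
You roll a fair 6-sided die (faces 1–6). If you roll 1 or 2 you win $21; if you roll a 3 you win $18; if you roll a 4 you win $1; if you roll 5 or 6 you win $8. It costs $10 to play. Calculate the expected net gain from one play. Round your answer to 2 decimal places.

$2.83

E[payout] = (1/6)·1 + (1/3)·8 + (1/6)·18 + (1/3)·21 = 77/6
Expected profit = 77/6 − 10 = 17/6 ≈ $2.83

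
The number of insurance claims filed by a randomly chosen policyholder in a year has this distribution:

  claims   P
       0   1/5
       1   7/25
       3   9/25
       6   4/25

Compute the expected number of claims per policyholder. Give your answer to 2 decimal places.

2.32

E[X] = (1/5)·0 + (7/25)·1 + (9/25)·3 + (4/25)·6
     = 58/25 ≈ 2.32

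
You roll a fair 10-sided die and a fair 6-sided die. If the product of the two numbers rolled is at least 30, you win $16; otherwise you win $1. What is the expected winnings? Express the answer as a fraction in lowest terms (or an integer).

E[payout] = (3/4)·1 + (1/4)·16 = 19/4

19/4 dollars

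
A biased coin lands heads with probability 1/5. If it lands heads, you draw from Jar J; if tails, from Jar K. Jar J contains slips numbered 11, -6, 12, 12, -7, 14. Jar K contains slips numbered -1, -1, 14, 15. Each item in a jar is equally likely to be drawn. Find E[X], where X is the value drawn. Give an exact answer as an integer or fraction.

33/5

E[X | Jar J] = (11 − 6 + 12 + 12 − 7 + 14)/6 = 6
E[X | Jar K] = (-1 − 1 + 14 + 15)/4 = 27/4
E[X] = (1/5)·6 + (4/5)·27/4 = 33/5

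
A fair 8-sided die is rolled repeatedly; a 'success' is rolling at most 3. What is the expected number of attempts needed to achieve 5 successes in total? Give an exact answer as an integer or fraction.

By linearity (sum of 5 independent geometric waits), E[trials] = 5/p = 5/(3/8) = 40/3.

40/3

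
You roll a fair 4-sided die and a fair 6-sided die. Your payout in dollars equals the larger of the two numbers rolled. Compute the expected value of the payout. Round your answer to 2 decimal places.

Distribution of the larger of the two numbers rolled: 1 w.p. 1/24, 2 w.p. 1/8, 3 w.p. 5/24, 4 w.p. 7/24, 5 w.p. 1/6, 6 w.p. 1/6
E[payout] = (1/24)·1 + (1/8)·2 + (5/24)·3 + (7/24)·4 + (1/6)·5 + (1/6)·6 = 47/12
≈ $3.92

$3.92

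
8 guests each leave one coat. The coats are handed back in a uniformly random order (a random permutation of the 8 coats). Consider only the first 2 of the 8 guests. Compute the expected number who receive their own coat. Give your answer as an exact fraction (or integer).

1/4

Let Xᵢ = 1 if person i gets their own coat. For each i, P(Xᵢ=1) = 1/8.
By linearity of expectation, E[X₁+…+X_2] = 2·(1/8) = 1/4.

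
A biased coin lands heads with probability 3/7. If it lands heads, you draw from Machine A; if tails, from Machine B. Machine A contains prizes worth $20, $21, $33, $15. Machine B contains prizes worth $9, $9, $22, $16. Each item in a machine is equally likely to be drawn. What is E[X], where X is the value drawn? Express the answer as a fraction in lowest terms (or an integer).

E[X | Machine A] = (20 + 21 + 33 + 15)/4 = 89/4
E[X | Machine B] = (9 + 9 + 22 + 16)/4 = 14
E[X] = (3/7)·89/4 + (4/7)·14 = 491/28

491/28 dollars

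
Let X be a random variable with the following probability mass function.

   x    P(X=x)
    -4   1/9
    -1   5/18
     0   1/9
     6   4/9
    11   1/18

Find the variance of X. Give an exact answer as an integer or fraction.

E[X] = (1/9)·(-4) + (5/18)·(-1) + (1/9)·0 + (4/9)·6 + (1/18)·11 = 23/9
E[X²] = (1/9)·16 + (5/18)·1 + (1/9)·0 + (4/9)·36 + (1/18)·121 = 223/9
Var(X) = 223/9 − (23/9)² = 1478/81

1478/81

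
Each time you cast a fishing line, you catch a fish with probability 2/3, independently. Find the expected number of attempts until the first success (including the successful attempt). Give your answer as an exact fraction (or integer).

For a geometric distribution, E[trials] = 1/p = 1/(2/3) = 3/2.

3/2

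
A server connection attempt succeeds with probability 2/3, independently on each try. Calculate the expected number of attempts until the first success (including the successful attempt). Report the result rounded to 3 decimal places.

1.500

For a geometric distribution, E[trials] = 1/p = 1/(2/3) = 3/2.
≈ 1.500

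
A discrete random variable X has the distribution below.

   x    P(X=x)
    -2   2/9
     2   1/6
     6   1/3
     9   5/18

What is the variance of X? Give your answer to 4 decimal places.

16.7932

E[X] = (2/9)·(-2) + (1/6)·2 + (1/3)·6 + (5/18)·9 = 79/18
E[X²] = (2/9)·4 + (1/6)·4 + (1/3)·36 + (5/18)·81 = 649/18
Var(X) = 649/18 − (79/18)² = 5441/324 ≈ 16.7932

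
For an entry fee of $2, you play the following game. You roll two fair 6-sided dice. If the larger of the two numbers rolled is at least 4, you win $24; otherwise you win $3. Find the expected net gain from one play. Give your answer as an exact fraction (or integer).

67/4 dollars

E[payout] = (1/4)·3 + (3/4)·24 = 75/4
Expected profit = 75/4 − 2 = 67/4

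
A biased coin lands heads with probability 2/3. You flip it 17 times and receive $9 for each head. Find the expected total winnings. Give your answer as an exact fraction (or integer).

$102

E[#heads] = 17·2/3 = 34/3 (linearity over flips).
E[winnings] = 9·34/3 = 102.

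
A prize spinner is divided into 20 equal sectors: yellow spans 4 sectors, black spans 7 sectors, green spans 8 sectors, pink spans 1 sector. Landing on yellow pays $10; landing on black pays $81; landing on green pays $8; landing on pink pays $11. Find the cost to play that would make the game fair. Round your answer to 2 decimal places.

$34.10

E[payout] = (4/20)·10 + (7/20)·81 + (8/20)·8 + (1/20)·11 = 341/10
Fair fee = E[payout] = 341/10 ≈ $34.10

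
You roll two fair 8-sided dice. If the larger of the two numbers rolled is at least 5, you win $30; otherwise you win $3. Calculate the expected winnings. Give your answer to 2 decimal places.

E[payout] = (1/4)·3 + (3/4)·30 = 93/4
≈ $23.25

$23.25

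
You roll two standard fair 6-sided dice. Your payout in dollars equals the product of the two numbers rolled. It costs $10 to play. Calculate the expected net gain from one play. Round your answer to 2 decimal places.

$2.25

Distribution of the product of the two numbers rolled: 1 w.p. 1/36, 2 w.p. 1/18, 3 w.p. 1/18, 4 w.p. 1/12, 5 w.p. 1/18, 6 w.p. 1/9, …
E[payout] = (1/36)·1 + (1/18)·2 + (1/18)·3 + (1/12)·4 + (1/18)·5 + (1/9)·6 + (1/18)·8 + (1/36)·9 + (1/18)·10 + (1/9)·12 + (1/18)·15 + (1/36)·16 + (1/18)·18 + (1/18)·20 + (1/18)·24 + (1/36)·25 + (1/18)·30 + (1/36)·36 = 49/4
Expected profit = 49/4 − 10 = 9/4 ≈ $2.25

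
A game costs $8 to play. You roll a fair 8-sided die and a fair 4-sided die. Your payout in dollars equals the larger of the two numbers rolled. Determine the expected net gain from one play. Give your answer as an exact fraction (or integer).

-51/16 dollars

Distribution of the larger of the two numbers rolled: 1 w.p. 1/32, 2 w.p. 3/32, 3 w.p. 5/32, 4 w.p. 7/32, 5 w.p. 1/8, 6 w.p. 1/8, …
E[payout] = (1/32)·1 + (3/32)·2 + (5/32)·3 + (7/32)·4 + (1/8)·5 + (1/8)·6 + (1/8)·7 + (1/8)·8 = 77/16
Expected profit = 77/16 − 8 = -51/16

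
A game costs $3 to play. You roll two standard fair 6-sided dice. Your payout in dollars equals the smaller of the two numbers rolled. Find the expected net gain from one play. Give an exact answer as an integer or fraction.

Distribution of the smaller of the two numbers rolled: 1 w.p. 11/36, 2 w.p. 1/4, 3 w.p. 7/36, 4 w.p. 5/36, 5 w.p. 1/12, 6 w.p. 1/36
E[payout] = (11/36)·1 + (1/4)·2 + (7/36)·3 + (5/36)·4 + (1/12)·5 + (1/36)·6 = 91/36
Expected profit = 91/36 − 3 = -17/36

-17/36 dollars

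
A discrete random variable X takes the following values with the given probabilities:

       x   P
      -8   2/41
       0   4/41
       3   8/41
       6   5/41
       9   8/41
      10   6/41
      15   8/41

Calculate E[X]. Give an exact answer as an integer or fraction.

E[X] = (2/41)·(-8) + (4/41)·0 + (8/41)·3 + (5/41)·6 + (8/41)·9 + (6/41)·10 + (8/41)·15
     = 290/41

290/41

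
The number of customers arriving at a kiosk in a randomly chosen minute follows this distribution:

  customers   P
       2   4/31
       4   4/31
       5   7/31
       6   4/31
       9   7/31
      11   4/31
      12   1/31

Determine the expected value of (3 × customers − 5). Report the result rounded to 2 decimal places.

14.55

E[3x-5] = (4/31)·1 + (4/31)·7 + (7/31)·10 + (4/31)·13 + (7/31)·22 + (4/31)·28 + (1/31)·31
     = 451/31 ≈ 14.55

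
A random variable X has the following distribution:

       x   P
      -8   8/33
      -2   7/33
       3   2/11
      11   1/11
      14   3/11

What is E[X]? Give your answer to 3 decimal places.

3.000

E[X] = (8/33)·(-8) + (7/33)·(-2) + (2/11)·3 + (1/11)·11 + (3/11)·14
     = 3 ≈ 3.000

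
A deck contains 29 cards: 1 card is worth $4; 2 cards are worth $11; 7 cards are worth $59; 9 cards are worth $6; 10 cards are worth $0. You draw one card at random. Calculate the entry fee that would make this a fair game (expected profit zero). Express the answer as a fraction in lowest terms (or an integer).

$17

E[payout] = (1/29)·4 + (2/29)·11 + (7/29)·59 + (9/29)·6 + (10/29)·0 = 17
Fair fee = E[payout] = 17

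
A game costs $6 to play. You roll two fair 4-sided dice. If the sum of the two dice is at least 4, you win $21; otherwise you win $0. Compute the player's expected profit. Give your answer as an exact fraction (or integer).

177/16 dollars

E[payout] = (3/16)·0 + (13/16)·21 = 273/16
Expected profit = 273/16 − 6 = 177/16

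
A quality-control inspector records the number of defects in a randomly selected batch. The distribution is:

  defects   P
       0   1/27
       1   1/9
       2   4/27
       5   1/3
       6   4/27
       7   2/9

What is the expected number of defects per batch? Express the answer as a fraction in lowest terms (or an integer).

122/27

E[X] = (1/27)·0 + (1/9)·1 + (4/27)·2 + (1/3)·5 + (4/27)·6 + (2/9)·7
     = 122/27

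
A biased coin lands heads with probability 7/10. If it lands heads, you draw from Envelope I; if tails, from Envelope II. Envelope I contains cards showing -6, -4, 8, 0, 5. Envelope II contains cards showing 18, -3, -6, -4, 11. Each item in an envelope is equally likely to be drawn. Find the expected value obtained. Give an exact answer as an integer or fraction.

69/50

E[X | Envelope I] = (-6 − 4 + 8 + 0 + 5)/5 = 3/5
E[X | Envelope II] = (18 − 3 − 6 − 4 + 11)/5 = 16/5
E[X] = (7/10)·3/5 + (3/10)·16/5 = 69/50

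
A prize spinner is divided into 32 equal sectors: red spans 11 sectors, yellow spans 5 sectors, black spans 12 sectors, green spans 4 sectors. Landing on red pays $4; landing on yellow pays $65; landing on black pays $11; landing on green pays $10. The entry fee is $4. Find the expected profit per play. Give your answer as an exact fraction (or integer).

E[payout] = (11/32)·4 + (5/32)·65 + (12/32)·11 + (4/32)·10 = 541/32
Expected profit = 541/32 − 4 = 413/32

413/32 dollars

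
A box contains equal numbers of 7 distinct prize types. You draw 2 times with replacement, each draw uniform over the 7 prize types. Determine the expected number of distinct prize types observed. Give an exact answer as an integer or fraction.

13/7

Let Xⱼ=1 if type j appears at least once. P(Xⱼ=1) = 1 − ((7−1)/7)^2 = 13/49.
E[#distinct] = 7·13/49 = 13/7.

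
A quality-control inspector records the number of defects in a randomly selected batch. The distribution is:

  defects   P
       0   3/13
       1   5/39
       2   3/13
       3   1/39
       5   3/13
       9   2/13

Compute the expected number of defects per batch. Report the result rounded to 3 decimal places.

E[X] = (3/13)·0 + (5/39)·1 + (3/13)·2 + (1/39)·3 + (3/13)·5 + (2/13)·9
     = 125/39 ≈ 3.205

3.205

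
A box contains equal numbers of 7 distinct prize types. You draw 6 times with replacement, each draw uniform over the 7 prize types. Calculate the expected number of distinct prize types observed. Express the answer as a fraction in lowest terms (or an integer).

70993/16807

Let Xⱼ=1 if type j appears at least once. P(Xⱼ=1) = 1 − ((7−1)/7)^6 = 70993/117649.
E[#distinct] = 7·70993/117649 = 70993/16807.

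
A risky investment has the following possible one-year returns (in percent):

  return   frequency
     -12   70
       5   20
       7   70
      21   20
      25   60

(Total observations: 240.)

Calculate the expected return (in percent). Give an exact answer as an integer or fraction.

Total = 240, so P(return=-12) = 70/240, etc.
E[X] = (7/24)·(-12) + (1/12)·5 + (7/24)·7 + (1/12)·21 + (1/4)·25
     = 167/24

167/24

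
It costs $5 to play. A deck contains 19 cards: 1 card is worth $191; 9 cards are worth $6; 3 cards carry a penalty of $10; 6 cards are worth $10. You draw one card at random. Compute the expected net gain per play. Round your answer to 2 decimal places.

$9.47

E[payout] = (1/19)·191 + (9/19)·6 + (3/19)·(-10) + (6/19)·10 = 275/19
Expected profit = 275/19 − 5 = 180/19 ≈ $9.47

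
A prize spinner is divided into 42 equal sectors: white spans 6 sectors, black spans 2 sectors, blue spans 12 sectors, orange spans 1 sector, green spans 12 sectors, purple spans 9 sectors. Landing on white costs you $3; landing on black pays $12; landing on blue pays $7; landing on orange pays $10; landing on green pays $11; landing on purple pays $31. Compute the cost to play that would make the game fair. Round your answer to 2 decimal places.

E[payout] = (6/42)·(-3) + (2/42)·12 + (12/42)·7 + (1/42)·10 + (12/42)·11 + (9/42)·31 = 73/6
Fair fee = E[payout] = 73/6 ≈ $12.17

$12.17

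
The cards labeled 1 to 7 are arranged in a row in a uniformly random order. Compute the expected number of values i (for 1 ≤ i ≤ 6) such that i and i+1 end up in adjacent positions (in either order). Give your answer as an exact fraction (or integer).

12/7

For each i ∈ {1,…,6}, let Xᵢ = 1 if i and i+1 are adjacent. P(Xᵢ=1) = 2·(7−1)!/7! = 2/7.
By linearity, E[ΣXᵢ] = (6)·(2/7) = 12/7.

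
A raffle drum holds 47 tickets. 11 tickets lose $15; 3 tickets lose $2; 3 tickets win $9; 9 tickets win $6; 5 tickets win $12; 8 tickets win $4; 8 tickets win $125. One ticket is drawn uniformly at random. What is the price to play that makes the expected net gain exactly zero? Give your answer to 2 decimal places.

E[payout] = (11/47)·(-15) + (3/47)·(-2) + (3/47)·9 + (9/47)·6 + (5/47)·12 + (8/47)·4 + (8/47)·125 = 1002/47
Fair fee = E[payout] = 1002/47 ≈ $21.32

$21.32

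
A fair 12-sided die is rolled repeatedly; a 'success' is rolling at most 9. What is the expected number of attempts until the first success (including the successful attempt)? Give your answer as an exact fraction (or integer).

4/3

For a geometric distribution, E[trials] = 1/p = 1/(3/4) = 4/3.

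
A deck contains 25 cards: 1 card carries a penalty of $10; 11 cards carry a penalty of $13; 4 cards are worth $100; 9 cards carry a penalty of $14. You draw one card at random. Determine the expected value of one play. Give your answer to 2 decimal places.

E[payout] = (1/25)·(-10) + (11/25)·(-13) + (4/25)·100 + (9/25)·(-14) = 121/25
≈ $4.84

$4.84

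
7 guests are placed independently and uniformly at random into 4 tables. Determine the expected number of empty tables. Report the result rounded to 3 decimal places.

Let Xⱼ=1 if table j is empty. P(Xⱼ=1) = ((4-1)/4)^7 = 2187/16384.
By linearity, E[#empty] = 4·2187/16384 = 2187/4096.
≈ 0.534

0.534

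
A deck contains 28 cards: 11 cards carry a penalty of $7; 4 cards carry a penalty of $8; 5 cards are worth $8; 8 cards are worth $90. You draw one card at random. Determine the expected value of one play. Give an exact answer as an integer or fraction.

E[payout] = (11/28)·(-7) + (4/28)·(-8) + (5/28)·8 + (8/28)·90 = 93/4

93/4 dollars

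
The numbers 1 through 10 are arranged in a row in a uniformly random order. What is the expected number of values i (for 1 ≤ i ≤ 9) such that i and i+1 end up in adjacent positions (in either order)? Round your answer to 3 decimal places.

1.800

For each i ∈ {1,…,9}, let Xᵢ = 1 if i and i+1 are adjacent. P(Xᵢ=1) = 2·(10−1)!/10! = 2/10.
By linearity, E[ΣXᵢ] = (9)·(2/10) = 9/5.
≈ 1.800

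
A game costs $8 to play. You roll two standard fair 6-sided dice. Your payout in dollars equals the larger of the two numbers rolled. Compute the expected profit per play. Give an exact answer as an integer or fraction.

Distribution of the larger of the two numbers rolled: 1 w.p. 1/36, 2 w.p. 1/12, 3 w.p. 5/36, 4 w.p. 7/36, 5 w.p. 1/4, 6 w.p. 11/36
E[payout] = (1/36)·1 + (1/12)·2 + (5/36)·3 + (7/36)·4 + (1/4)·5 + (11/36)·6 = 161/36
Expected profit = 161/36 − 8 = -127/36

-127/36 dollars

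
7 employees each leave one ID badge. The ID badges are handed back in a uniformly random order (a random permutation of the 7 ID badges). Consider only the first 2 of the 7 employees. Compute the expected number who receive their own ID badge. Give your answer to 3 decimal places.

Let Xᵢ = 1 if person i gets their own ID badge. For each i, P(Xᵢ=1) = 1/7.
By linearity of expectation, E[X₁+…+X_2] = 2·(1/7) = 2/7.
≈ 0.286

0.286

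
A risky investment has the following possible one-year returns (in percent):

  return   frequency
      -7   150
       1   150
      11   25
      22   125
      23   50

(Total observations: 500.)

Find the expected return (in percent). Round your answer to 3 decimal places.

6.550

Total = 500, so P(return=-7) = 150/500, etc.
E[X] = (3/10)·(-7) + (3/10)·1 + (1/20)·11 + (1/4)·22 + (1/10)·23
     = 131/20 ≈ 6.550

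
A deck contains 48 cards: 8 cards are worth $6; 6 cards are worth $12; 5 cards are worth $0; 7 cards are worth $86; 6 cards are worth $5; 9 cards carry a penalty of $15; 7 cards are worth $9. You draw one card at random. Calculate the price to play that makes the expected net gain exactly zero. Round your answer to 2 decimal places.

E[payout] = (8/48)·6 + (6/48)·12 + (5/48)·0 + (7/48)·86 + (6/48)·5 + (9/48)·(-15) + (7/48)·9 = 85/6
Fair fee = E[payout] = 85/6 ≈ $14.17

$14.17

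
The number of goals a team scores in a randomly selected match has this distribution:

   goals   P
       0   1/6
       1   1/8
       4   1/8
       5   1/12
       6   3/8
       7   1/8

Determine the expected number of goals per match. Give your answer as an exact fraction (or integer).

25/6

E[X] = (1/6)·0 + (1/8)·1 + (1/8)·4 + (1/12)·5 + (3/8)·6 + (1/8)·7
     = 25/6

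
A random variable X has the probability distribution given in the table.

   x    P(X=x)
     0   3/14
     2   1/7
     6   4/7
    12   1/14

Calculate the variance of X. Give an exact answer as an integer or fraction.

E[X] = (3/14)·0 + (1/7)·2 + (4/7)·6 + (1/14)·12 = 32/7
E[X²] = (3/14)·0 + (1/7)·4 + (4/7)·36 + (1/14)·144 = 220/7
Var(X) = 220/7 − (32/7)² = 516/49

516/49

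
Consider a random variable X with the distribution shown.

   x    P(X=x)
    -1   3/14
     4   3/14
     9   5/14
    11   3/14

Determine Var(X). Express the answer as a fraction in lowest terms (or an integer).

3897/196

E[X] = (3/14)·(-1) + (3/14)·4 + (5/14)·9 + (3/14)·11 = 87/14
E[X²] = (3/14)·1 + (3/14)·16 + (5/14)·81 + (3/14)·121 = 117/2
Var(X) = 117/2 − (87/14)² = 3897/196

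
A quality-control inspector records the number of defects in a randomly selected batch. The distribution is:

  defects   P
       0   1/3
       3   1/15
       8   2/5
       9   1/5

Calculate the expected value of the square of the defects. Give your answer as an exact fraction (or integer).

212/5

E[X²] = (1/3)·0 + (1/15)·9 + (2/5)·64 + (1/5)·81
     = 212/5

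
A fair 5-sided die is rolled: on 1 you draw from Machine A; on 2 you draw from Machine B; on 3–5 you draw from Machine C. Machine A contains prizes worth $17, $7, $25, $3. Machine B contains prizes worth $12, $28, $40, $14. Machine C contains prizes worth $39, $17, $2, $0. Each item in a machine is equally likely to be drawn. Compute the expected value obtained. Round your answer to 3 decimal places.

E[X | Machine A] = (17 + 7 + 25 + 3)/4 = 13
E[X | Machine B] = (12 + 28 + 40 + 14)/4 = 47/2
E[X | Machine C] = (39 + 17 + 2 + 0)/4 = 29/2
E[X] = (1/5)·13 + (1/5)·47/2 + (3/5)·29/2 = 16 ≈ 16.000

$16.000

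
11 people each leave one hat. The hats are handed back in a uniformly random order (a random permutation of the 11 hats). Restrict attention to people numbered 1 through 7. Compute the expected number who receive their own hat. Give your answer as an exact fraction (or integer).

Let Xᵢ = 1 if person i gets their own hat. For each i, P(Xᵢ=1) = 1/11.
By linearity of expectation, E[X₁+…+X_7] = 7·(1/11) = 7/11.

7/11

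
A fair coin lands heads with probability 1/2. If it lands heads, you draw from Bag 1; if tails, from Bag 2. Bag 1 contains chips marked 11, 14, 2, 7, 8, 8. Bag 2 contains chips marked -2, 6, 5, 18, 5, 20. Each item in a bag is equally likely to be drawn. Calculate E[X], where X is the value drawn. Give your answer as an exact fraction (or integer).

E[X | Bag 1] = (11 + 14 + 2 + 7 + 8 + 8)/6 = 25/3
E[X | Bag 2] = (-2 + 6 + 5 + 18 + 5 + 20)/6 = 26/3
E[X] = (1/2)·25/3 + (1/2)·26/3 = 17/2

17/2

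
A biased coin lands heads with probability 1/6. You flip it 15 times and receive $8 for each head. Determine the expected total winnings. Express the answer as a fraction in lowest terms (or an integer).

$20

E[#heads] = 15·1/6 = 5/2 (linearity over flips).
E[winnings] = 8·5/2 = 20.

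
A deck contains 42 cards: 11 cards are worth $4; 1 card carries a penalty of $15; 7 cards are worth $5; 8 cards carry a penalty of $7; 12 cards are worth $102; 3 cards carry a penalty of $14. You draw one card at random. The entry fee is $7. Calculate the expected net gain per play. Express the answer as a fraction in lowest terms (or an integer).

E[payout] = (11/42)·4 + (1/42)·(-15) + (7/42)·5 + (8/42)·(-7) + (12/42)·102 + (3/42)·(-14) = 85/3
Expected profit = 85/3 − 7 = 64/3

64/3 dollars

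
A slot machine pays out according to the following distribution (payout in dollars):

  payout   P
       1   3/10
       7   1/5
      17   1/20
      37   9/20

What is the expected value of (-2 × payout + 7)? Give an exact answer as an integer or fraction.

-157/5

E[-2x+7] = (3/10)·5 + (1/5)·(-7) + (1/20)·(-27) + (9/20)·(-67)
     = -157/5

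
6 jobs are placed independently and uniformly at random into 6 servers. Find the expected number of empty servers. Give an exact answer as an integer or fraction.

15625/7776

Let Xⱼ=1 if server j is empty. P(Xⱼ=1) = ((6-1)/6)^6 = 15625/46656.
By linearity, E[#empty] = 6·15625/46656 = 15625/7776.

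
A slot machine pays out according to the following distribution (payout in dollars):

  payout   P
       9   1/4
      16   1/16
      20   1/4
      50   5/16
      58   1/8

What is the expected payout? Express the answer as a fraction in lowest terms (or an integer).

249/8 dollars

E[X] = (1/4)·9 + (1/16)·16 + (1/4)·20 + (5/16)·50 + (1/8)·58
     = 249/8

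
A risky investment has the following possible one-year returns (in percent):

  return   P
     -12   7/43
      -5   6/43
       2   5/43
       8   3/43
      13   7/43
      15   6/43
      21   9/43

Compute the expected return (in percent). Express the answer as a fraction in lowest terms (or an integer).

E[X] = (7/43)·(-12) + (6/43)·(-5) + (5/43)·2 + (3/43)·8 + (7/43)·13 + (6/43)·15 + (9/43)·21
     = 290/43

290/43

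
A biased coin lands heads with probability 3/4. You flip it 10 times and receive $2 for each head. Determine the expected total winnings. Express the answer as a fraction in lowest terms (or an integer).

$15

E[#heads] = 10·3/4 = 15/2 (linearity over flips).
E[winnings] = 2·15/2 = 15.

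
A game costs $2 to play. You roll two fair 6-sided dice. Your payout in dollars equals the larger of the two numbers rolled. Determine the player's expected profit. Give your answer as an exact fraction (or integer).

89/36 dollars

Distribution of the larger of the two numbers rolled: 1 w.p. 1/36, 2 w.p. 1/12, 3 w.p. 5/36, 4 w.p. 7/36, 5 w.p. 1/4, 6 w.p. 11/36
E[payout] = (1/36)·1 + (1/12)·2 + (5/36)·3 + (7/36)·4 + (1/4)·5 + (11/36)·6 = 161/36
Expected profit = 161/36 − 2 = 89/36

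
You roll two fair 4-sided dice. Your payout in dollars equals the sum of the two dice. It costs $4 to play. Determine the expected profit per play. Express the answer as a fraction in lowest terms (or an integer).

Distribution of the sum of the two dice: 2 w.p. 1/16, 3 w.p. 1/8, 4 w.p. 3/16, 5 w.p. 1/4, 6 w.p. 3/16, 7 w.p. 1/8, …
E[payout] = (1/16)·2 + (1/8)·3 + (3/16)·4 + (1/4)·5 + (3/16)·6 + (1/8)·7 + (1/16)·8 = 5
Expected profit = 5 − 4 = 1

$1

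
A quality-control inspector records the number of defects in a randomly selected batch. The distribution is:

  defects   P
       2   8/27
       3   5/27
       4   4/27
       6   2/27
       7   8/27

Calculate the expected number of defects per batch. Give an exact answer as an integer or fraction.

E[X] = (8/27)·2 + (5/27)·3 + (4/27)·4 + (2/27)·6 + (8/27)·7
     = 115/27

115/27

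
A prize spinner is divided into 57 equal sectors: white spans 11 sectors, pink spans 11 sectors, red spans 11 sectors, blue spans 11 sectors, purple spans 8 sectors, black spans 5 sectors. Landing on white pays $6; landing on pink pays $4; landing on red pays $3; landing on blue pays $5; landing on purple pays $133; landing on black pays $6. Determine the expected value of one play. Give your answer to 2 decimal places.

E[payout] = (11/57)·6 + (11/57)·4 + (11/57)·3 + (11/57)·5 + (8/57)·133 + (5/57)·6 = 68/3
≈ $22.67

$22.67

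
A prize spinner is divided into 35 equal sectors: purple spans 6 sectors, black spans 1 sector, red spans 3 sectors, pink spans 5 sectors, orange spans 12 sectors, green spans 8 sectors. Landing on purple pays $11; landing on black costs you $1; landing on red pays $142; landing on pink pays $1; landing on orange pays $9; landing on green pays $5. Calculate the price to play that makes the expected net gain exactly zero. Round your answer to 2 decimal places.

$18.40

E[payout] = (6/35)·11 + (1/35)·(-1) + (3/35)·142 + (5/35)·1 + (12/35)·9 + (8/35)·5 = 92/5
Fair fee = E[payout] = 92/5 ≈ $18.40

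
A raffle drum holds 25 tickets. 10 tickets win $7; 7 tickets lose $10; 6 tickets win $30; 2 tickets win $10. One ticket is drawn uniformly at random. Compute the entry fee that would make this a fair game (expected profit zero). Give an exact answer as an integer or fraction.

E[payout] = (10/25)·7 + (7/25)·(-10) + (6/25)·30 + (2/25)·10 = 8
Fair fee = E[payout] = 8

$8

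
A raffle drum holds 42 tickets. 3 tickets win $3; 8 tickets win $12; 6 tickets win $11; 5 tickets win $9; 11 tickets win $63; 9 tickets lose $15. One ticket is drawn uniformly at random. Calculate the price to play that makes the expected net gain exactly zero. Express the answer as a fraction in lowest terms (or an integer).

E[payout] = (3/42)·3 + (8/42)·12 + (6/42)·11 + (5/42)·9 + (11/42)·63 + (9/42)·(-15) = 129/7
Fair fee = E[payout] = 129/7

129/7 dollars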